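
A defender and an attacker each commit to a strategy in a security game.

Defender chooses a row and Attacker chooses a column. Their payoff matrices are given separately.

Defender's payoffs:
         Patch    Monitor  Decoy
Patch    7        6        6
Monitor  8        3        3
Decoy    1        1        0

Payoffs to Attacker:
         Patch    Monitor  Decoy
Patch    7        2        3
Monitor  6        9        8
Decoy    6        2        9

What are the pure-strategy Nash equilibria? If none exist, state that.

none

Defender against Patch: payoffs 7, 8, 1 → best response Monitor.
Defender against Monitor: payoffs 6, 3, 1 → best response Patch.
Defender against Decoy: payoffs 6, 3, 0 → best response Patch.
Attacker against Patch: payoffs 7, 2, 3 → best response Patch.
Attacker against Monitor: payoffs 6, 9, 8 → best response Monitor.
Attacker against Decoy: payoffs 6, 2, 9 → best response Decoy.
No profile is a mutual best response for all players.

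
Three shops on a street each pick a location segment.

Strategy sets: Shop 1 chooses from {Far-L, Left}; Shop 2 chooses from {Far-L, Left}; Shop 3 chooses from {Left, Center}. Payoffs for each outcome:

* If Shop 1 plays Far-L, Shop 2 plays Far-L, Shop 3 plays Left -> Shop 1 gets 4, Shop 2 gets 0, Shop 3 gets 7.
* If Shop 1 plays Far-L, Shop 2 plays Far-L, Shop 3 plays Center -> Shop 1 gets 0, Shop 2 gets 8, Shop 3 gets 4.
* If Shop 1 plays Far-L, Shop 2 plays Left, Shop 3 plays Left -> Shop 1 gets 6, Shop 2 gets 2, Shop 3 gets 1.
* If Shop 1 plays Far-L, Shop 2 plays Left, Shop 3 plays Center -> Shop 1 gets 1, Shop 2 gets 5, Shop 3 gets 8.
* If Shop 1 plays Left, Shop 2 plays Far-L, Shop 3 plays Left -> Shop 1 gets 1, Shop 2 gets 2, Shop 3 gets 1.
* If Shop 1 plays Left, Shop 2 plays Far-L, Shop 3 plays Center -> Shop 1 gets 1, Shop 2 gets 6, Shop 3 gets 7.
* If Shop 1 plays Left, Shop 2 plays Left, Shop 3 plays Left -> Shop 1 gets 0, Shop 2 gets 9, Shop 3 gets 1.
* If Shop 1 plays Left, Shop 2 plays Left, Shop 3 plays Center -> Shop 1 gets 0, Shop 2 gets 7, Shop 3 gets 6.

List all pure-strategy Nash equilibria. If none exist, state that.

(Far-L, Far-L, Left): Shop 2 can switch to Left (0 → 2). Not NE.
(Far-L, Far-L, Center): Shop 1 can switch to Left (0 → 1). Not NE.
(Far-L, Left, Left): Shop 3 can switch to Center (1 → 8). Not NE.
(Far-L, Left, Center): Shop 2 can switch to Far-L (5 → 8). Not NE.
(Left, Far-L, Left): Shop 1 can switch to Far-L (1 → 4). Not NE.
(Left, Far-L, Center): Shop 2 can switch to Left (6 → 7). Not NE.
(Left, Left, Left): Shop 1 can switch to Far-L (0 → 6). Not NE.
(Left, Left, Center): Shop 1 can switch to Far-L (0 → 1). Not NE.

No pure-strategy Nash equilibrium.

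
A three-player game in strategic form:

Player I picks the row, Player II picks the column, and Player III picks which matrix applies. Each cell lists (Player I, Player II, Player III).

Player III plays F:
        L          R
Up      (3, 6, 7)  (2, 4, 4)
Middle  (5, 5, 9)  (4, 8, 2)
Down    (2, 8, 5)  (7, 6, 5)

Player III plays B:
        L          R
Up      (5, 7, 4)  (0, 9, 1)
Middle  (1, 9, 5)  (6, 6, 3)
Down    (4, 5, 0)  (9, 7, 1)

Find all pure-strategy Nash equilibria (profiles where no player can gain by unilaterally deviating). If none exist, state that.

(Up, L, F): Player I can switch to Middle (3 → 5). Not NE.
(Up, L, B): Player II can switch to R (7 → 9). Not NE.
(Up, R, F): Player I can switch to Middle (2 → 4). Not NE.
(Up, R, B): Player I can switch to Middle (0 → 6). Not NE.
(Middle, L, F): Player II can switch to R (5 → 8). Not NE.
(Middle, L, B): Player I can switch to Up (1 → 5). Not NE.
(Middle, R, F): Player I can switch to Down (4 → 7). Not NE.
(Middle, R, B): Player I can switch to Down (6 → 9). Not NE.
(Down, L, F): Player I can switch to Up (2 → 3). Not NE.
(Down, L, B): Player I can switch to Up (4 → 5). Not NE.
(Down, R, F): Player II can switch to L (6 → 8). Not NE.
(Down, R, B): Player III can switch to F (1 → 5). Not NE.

No pure-strategy Nash equilibrium.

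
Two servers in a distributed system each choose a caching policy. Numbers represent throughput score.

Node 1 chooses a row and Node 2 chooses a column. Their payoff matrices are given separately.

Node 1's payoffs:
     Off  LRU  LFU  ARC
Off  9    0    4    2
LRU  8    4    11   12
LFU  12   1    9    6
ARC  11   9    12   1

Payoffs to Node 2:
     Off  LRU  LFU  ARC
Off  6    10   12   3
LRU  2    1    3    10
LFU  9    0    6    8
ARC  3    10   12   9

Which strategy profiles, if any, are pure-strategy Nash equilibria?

(Off, Off): Node 1 can switch to LFU (9 → 12). Not NE.
(Off, LRU): Node 1 can switch to LRU (0 → 4). Not NE.
(Off, LFU): Node 1 can switch to LRU (4 → 11). Not NE.
(Off, ARC): Node 1 can switch to LRU (2 → 12). Not NE.
(LRU, Off): Node 1 can switch to Off (8 → 9). Not NE.
(LRU, LRU): Node 1 can switch to ARC (4 → 9). Not NE.
(LRU, LFU): Node 1 can switch to ARC (11 → 12). Not NE.
(LRU, ARC): Node 1 gets 12, best alternative 6; Node 2 gets 10, best alternative 3. No profitable deviation — NE.
(LFU, Off): Node 1 gets 12, best alternative 11; Node 2 gets 9, best alternative 8. No profitable deviation — NE.
(LFU, LRU): Node 1 can switch to LRU (1 → 4). Not NE.
(ARC, LFU): Node 1 gets 12, best alternative 11; Node 2 gets 12, best alternative 10. No profitable deviation — NE.
(The remaining 5 profiles each have a profitable deviation by the same check.)

The pure Nash equilibria are (LRU, ARC), (LFU, Off), (ARC, LFU).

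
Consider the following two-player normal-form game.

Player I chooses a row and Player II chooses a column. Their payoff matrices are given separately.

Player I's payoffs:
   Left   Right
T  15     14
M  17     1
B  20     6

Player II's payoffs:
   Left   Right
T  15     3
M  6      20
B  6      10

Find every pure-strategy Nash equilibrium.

none

Player I against Left: payoffs 15, 17, 20 → best response B.
Player I against Right: payoffs 14, 1, 6 → best response T.
Player II against T: payoffs 15, 3 → best response Left.
Player II against M: payoffs 6, 20 → best response Right.
Player II against B: payoffs 6, 10 → best response Right.
No profile is a mutual best response for all players.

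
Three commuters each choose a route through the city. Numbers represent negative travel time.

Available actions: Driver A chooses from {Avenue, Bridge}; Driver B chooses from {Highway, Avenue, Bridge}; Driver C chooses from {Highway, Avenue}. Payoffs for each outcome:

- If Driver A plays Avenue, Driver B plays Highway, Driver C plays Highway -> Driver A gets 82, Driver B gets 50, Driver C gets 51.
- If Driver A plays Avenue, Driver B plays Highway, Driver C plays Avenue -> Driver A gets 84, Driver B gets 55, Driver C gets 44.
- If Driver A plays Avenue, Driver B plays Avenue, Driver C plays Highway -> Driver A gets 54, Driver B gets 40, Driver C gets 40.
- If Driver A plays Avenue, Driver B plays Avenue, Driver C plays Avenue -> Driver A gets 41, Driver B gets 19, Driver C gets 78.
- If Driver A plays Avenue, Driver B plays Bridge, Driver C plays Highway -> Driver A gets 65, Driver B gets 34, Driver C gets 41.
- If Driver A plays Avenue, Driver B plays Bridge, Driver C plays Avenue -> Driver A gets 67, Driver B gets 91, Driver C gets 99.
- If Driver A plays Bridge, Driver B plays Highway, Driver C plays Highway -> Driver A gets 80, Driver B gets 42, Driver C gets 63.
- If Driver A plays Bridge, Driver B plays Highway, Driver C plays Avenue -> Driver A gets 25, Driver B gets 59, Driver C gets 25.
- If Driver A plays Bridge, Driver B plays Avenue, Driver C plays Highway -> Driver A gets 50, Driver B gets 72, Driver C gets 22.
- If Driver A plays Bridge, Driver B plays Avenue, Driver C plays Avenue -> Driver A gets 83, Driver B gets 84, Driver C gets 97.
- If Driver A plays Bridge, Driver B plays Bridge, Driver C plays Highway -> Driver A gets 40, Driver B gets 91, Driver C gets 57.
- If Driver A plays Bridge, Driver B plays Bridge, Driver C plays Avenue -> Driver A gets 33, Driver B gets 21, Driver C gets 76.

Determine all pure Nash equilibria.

The pure Nash equilibria are (Avenue, Highway, Highway), (Avenue, Bridge, Avenue), (Bridge, Avenue, Avenue).

Driver A against (Highway, Highway): payoffs 82, 80 → best response Avenue.
Driver A against (Highway, Avenue): payoffs 84, 25 → best response Avenue.
Driver A against (Avenue, Highway): payoffs 54, 50 → best response Avenue.
Driver A against (Avenue, Avenue): payoffs 41, 83 → best response Bridge.
Driver A against (Bridge, Highway): payoffs 65, 40 → best response Avenue.
Driver A against (Bridge, Avenue): payoffs 67, 33 → best response Avenue.
Driver B against (Avenue, Highway): payoffs 50, 40, 34 → best response Highway.
Driver B against (Avenue, Avenue): payoffs 55, 19, 91 → best response Bridge.
Driver B against (Bridge, Highway): payoffs 42, 72, 91 → best response Bridge.
Driver B against (Bridge, Avenue): payoffs 59, 84, 21 → best response Avenue.
Driver C against (Avenue, Highway): payoffs 51, 44 → best response Highway.
Driver C against (Avenue, Avenue): payoffs 40, 78 → best response Avenue.
Driver C against (Avenue, Bridge): payoffs 41, 99 → best response Avenue.
Driver C against (Bridge, Highway): payoffs 63, 25 → best response Highway.
Driver C against (Bridge, Avenue): payoffs 22, 97 → best response Avenue.
Driver C against (Bridge, Bridge): payoffs 57, 76 → best response Avenue.
Mutual best responses: (Avenue, Highway, Highway); (Avenue, Bridge, Avenue); (Bridge, Avenue, Avenue).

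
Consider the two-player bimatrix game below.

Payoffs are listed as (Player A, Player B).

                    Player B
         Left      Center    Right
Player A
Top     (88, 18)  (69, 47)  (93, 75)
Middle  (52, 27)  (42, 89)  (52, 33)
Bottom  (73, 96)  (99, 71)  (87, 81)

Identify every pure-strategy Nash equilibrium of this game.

Pure NE: (Top, Right)

Mark each player's best response to every combination of opponents' strategies; a profile where every player is best-responding is a pure Nash equilibrium.
Player A against Left: payoffs 88, 52, 73 → best response Top.
Player A against Center: payoffs 69, 42, 99 → best response Bottom.
Player A against Right: payoffs 93, 52, 87 → best response Top.
Player B against Top: payoffs 18, 47, 75 → best response Right.
Player B against Middle: payoffs 27, 89, 33 → best response Center.
Player B against Bottom: payoffs 96, 71, 81 → best response Left.
Mutual best responses: (Top, Right).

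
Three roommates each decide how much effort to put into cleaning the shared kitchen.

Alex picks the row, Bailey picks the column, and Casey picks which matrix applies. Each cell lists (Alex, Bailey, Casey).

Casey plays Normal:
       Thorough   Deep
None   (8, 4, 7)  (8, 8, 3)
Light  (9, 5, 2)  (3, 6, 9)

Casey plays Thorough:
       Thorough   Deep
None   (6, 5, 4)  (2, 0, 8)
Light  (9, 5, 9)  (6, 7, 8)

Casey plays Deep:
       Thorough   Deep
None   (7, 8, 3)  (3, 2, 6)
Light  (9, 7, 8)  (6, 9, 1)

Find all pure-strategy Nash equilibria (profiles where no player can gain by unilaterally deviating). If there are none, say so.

(None, Thorough, Normal): Alex can switch to Light (8 → 9). Not NE.
(None, Thorough, Thorough): Alex can switch to Light (6 → 9). Not NE.
(None, Thorough, Deep): Alex can switch to Light (7 → 9). Not NE.
(None, Deep, Normal): Casey can switch to Thorough (3 → 8). Not NE.
(None, Deep, Thorough): Alex can switch to Light (2 → 6). Not NE.
(None, Deep, Deep): Alex can switch to Light (3 → 6). Not NE.
(Light, Thorough, Normal): Bailey can switch to Deep (5 → 6). Not NE.
(Light, Thorough, Thorough): Bailey can switch to Deep (5 → 7). Not NE.
(Light, Thorough, Deep): Bailey can switch to Deep (7 → 9). Not NE.
(Light, Deep, Normal): Alex can switch to None (3 → 8). Not NE.
(The remaining 2 profiles each have a profitable deviation by the same check.)

No pure-strategy Nash equilibrium.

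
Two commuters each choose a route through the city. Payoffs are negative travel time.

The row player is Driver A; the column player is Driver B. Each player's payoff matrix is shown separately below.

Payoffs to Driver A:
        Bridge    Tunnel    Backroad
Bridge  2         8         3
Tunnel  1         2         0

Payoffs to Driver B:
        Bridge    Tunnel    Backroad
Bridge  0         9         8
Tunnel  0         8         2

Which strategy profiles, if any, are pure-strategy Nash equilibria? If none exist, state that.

The unique pure-strategy Nash equilibrium is (Bridge, Tunnel).

(Bridge, Bridge): Driver B can switch to Tunnel (0 → 9). Not NE.
(Bridge, Tunnel): Driver A gets 8, best alternative 2; Driver B gets 9, best alternative 8. No profitable deviation — NE.
(Bridge, Backroad): Driver B can switch to Tunnel (8 → 9). Not NE.
(Tunnel, Bridge): Driver A can switch to Bridge (1 → 2). Not NE.
(Tunnel, Tunnel): Driver A can switch to Bridge (2 → 8). Not NE.
(Tunnel, Backroad): Driver A can switch to Bridge (0 → 3). Not NE.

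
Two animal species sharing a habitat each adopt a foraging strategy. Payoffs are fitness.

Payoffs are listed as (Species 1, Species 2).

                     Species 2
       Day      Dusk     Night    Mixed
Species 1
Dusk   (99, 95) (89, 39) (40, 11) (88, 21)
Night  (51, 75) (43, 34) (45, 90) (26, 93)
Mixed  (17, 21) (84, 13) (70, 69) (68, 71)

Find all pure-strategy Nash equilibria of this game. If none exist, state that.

The unique pure-strategy Nash equilibrium is (Dusk, Day).

For each player, find the best response to each opponent profile; mutual best responses are the pure NE.
Species 1 against Day: payoffs 99, 51, 17 → best response Dusk.
Species 1 against Dusk: payoffs 89, 43, 84 → best response Dusk.
Species 1 against Night: payoffs 40, 45, 70 → best response Mixed.
Species 1 against Mixed: payoffs 88, 26, 68 → best response Dusk.
Species 2 against Dusk: payoffs 95, 39, 11, 21 → best response Day.
Species 2 against Night: payoffs 75, 34, 90, 93 → best response Mixed.
Species 2 against Mixed: payoffs 21, 13, 69, 71 → best response Mixed.
Mutual best responses: (Dusk, Day).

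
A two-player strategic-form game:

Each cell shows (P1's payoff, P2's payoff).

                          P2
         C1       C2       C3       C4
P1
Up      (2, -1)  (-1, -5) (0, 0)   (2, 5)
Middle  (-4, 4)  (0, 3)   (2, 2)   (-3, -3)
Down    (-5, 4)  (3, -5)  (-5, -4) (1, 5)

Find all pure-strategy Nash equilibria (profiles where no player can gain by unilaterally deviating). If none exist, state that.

The unique pure-strategy Nash equilibrium is (Up, C4).

(Up, C1): P2 can switch to C3 (-1 → 0). Not NE.
(Up, C2): P1 can switch to Middle (-1 → 0). Not NE.
(Up, C3): P1 can switch to Middle (0 → 2). Not NE.
(Up, C4): P1 gets 2, best alternative 1; P2 gets 5, best alternative 0. No profitable deviation — NE.
(Middle, C1): P1 can switch to Up (-4 → 2). Not NE.
(Middle, C2): P1 can switch to Down (0 → 3). Not NE.
(Middle, C3): P2 can switch to C1 (2 → 4). Not NE.
(The remaining 5 profiles each have a profitable deviation by the same check.)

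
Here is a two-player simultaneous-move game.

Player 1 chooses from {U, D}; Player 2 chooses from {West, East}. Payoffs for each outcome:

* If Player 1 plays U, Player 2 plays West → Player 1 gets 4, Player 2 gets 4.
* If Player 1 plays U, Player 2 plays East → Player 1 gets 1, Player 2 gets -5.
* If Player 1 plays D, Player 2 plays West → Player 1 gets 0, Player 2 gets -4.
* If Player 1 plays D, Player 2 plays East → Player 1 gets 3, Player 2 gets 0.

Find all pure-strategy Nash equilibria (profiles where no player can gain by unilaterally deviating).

Player 1 against West: payoffs 4, 0 → best response U.
Player 1 against East: payoffs 1, 3 → best response D.
Player 2 against U: payoffs 4, -5 → best response West.
Player 2 against D: payoffs -4, 0 → best response East.
Mutual best responses: (U, West); (D, East).

(U, West), (D, East)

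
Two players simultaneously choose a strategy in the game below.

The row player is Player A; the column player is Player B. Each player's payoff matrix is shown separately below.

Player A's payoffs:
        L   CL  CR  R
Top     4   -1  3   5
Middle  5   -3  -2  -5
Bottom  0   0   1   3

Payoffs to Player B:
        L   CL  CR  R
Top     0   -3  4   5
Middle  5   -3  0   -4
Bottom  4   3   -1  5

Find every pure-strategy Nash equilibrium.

(Top, L): Player A can switch to Middle (4 → 5). Not NE.
(Top, CL): Player A can switch to Bottom (-1 → 0). Not NE.
(Top, CR): Player B can switch to R (4 → 5). Not NE.
(Top, R): Player A gets 5, best alternative 3; Player B gets 5, best alternative 4. No profitable deviation — NE.
(Middle, L): Player A gets 5, best alternative 4; Player B gets 5, best alternative 0. No profitable deviation — NE.
(Middle, CL): Player A can switch to Top (-3 → -1). Not NE.
(Middle, CR): Player A can switch to Top (-2 → 3). Not NE.
(Middle, R): Player A can switch to Top (-5 → 5). Not NE.
(Bottom, L): Player A can switch to Top (0 → 4). Not NE.
(Bottom, CL): Player B can switch to L (3 → 4). Not NE.
(Bottom, CR): Player A can switch to Top (1 → 3). Not NE.
(Bottom, R): Player A can switch to Top (3 → 5). Not NE.

(Top, R); (Middle, L)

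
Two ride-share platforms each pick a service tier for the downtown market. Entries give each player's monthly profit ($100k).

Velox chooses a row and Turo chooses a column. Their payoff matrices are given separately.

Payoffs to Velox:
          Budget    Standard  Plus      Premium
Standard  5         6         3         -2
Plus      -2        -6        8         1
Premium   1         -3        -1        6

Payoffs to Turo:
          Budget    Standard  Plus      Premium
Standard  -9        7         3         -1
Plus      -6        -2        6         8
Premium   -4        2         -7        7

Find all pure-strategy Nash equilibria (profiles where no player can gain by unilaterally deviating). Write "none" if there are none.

Check each profile: it is a Nash equilibrium iff no player can strictly gain by switching unilaterally.
(Standard, Budget): Turo can switch to Standard (-9 → 7). Not NE.
(Standard, Standard): Velox gets 6, best alternative -3; Turo gets 7, best alternative 3. No profitable deviation — NE.
(Standard, Plus): Velox can switch to Plus (3 → 8). Not NE.
(Standard, Premium): Velox can switch to Plus (-2 → 1). Not NE.
(Plus, Budget): Velox can switch to Standard (-2 → 5). Not NE.
(Plus, Standard): Velox can switch to Standard (-6 → 6). Not NE.
(Plus, Plus): Turo can switch to Premium (6 → 8). Not NE.
(Plus, Premium): Velox can switch to Premium (1 → 6). Not NE.
(Premium, Budget): Velox can switch to Standard (1 → 5). Not NE.
(Premium, Standard): Velox can switch to Standard (-3 → 6). Not NE.
(Premium, Plus): Velox can switch to Standard (-1 → 3). Not NE.
(Premium, Premium): Velox gets 6, best alternative 1; Turo gets 7, best alternative 2. No profitable deviation — NE.

The pure Nash equilibria are (Standard, Standard) and (Premium, Premium).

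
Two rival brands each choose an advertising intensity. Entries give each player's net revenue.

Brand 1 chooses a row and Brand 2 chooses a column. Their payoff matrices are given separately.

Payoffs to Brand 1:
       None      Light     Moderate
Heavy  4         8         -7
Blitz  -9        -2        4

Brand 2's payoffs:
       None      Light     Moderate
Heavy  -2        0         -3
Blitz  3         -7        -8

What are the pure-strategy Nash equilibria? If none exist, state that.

Brand 1 against None: payoffs 4, -9 → best response Heavy.
Brand 1 against Light: payoffs 8, -2 → best response Heavy.
Brand 1 against Moderate: payoffs -7, 4 → best response Blitz.
Brand 2 against Heavy: payoffs -2, 0, -3 → best response Light.
Brand 2 against Blitz: payoffs 3, -7, -8 → best response None.
Mutual best responses: (Heavy, Light).

The unique pure-strategy Nash equilibrium is (Heavy, Light).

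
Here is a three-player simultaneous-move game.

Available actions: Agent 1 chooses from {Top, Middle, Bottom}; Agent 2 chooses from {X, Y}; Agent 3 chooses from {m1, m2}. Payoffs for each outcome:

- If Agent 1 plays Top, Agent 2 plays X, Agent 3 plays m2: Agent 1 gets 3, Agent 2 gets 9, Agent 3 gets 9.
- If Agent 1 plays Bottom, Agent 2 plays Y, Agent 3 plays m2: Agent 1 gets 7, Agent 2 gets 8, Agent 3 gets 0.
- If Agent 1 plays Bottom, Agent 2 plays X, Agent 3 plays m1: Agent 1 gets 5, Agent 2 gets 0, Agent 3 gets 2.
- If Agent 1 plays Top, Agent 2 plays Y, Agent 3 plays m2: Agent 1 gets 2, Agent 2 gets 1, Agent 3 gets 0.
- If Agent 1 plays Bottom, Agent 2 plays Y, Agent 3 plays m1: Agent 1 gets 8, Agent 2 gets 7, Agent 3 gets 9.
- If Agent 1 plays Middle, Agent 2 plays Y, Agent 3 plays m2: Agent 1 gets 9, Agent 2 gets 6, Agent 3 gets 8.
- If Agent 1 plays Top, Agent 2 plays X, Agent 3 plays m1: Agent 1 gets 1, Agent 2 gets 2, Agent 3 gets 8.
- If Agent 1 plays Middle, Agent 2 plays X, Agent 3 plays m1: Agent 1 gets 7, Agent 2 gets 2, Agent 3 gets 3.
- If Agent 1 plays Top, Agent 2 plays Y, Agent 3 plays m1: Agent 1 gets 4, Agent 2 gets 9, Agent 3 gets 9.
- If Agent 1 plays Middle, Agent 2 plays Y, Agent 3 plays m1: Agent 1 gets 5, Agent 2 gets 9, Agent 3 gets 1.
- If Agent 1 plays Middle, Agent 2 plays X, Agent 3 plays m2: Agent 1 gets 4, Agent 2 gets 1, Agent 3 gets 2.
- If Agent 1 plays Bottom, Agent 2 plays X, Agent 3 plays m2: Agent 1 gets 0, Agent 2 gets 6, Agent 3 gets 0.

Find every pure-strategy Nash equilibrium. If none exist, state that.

The pure Nash equilibria are (Middle, Y, m2), (Bottom, Y, m1).

For each player, find the best response to each opponent profile; mutual best responses are the pure NE.
Agent 1 against (X, m1): payoffs 1, 7, 5 → best response Middle.
Agent 1 against (X, m2): payoffs 3, 4, 0 → best response Middle.
Agent 1 against (Y, m1): payoffs 4, 5, 8 → best response Bottom.
Agent 1 against (Y, m2): payoffs 2, 9, 7 → best response Middle.
Agent 2 against (Top, m1): payoffs 2, 9 → best response Y.
Agent 2 against (Top, m2): payoffs 9, 1 → best response X.
Agent 2 against (Middle, m1): payoffs 2, 9 → best response Y.
Agent 2 against (Middle, m2): payoffs 1, 6 → best response Y.
Agent 2 against (Bottom, m1): payoffs 0, 7 → best response Y.
Agent 2 against (Bottom, m2): payoffs 6, 8 → best response Y.
Agent 3 against (Top, X): payoffs 8, 9 → best response m2.
Agent 3 against (Top, Y): payoffs 9, 0 → best response m1.
Agent 3 against (Middle, X): payoffs 3, 2 → best response m1.
Agent 3 against (Middle, Y): payoffs 1, 8 → best response m2.
Agent 3 against (Bottom, X): payoffs 2, 0 → best response m1.
Agent 3 against (Bottom, Y): payoffs 9, 0 → best response m1.
Mutual best responses: (Middle, Y, m2); (Bottom, Y, m1).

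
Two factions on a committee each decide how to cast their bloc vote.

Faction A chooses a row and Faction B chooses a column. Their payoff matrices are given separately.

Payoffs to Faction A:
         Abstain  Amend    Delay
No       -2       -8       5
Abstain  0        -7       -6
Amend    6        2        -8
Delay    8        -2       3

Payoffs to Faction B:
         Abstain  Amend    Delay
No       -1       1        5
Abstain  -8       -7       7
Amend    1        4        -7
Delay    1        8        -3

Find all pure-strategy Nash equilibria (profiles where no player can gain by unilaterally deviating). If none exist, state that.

(No, Delay); (Amend, Amend)

(No, Abstain): Faction A can switch to Abstain (-2 → 0). Not NE.
(No, Amend): Faction A can switch to Abstain (-8 → -7). Not NE.
(No, Delay): Faction A gets 5, best alternative 3; Faction B gets 5, best alternative 1. No profitable deviation — NE.
(Abstain, Abstain): Faction A can switch to Amend (0 → 6). Not NE.
(Abstain, Amend): Faction A can switch to Amend (-7 → 2). Not NE.
(Abstain, Delay): Faction A can switch to No (-6 → 5). Not NE.
(Amend, Abstain): Faction A can switch to Delay (6 → 8). Not NE.
(Amend, Amend): Faction A gets 2, best alternative -2; Faction B gets 4, best alternative 1. No profitable deviation — NE.
(Amend, Delay): Faction A can switch to No (-8 → 5). Not NE.
(Delay, Abstain): Faction B can switch to Amend (1 → 8). Not NE.
(The remaining 2 profiles each have a profitable deviation by the same check.)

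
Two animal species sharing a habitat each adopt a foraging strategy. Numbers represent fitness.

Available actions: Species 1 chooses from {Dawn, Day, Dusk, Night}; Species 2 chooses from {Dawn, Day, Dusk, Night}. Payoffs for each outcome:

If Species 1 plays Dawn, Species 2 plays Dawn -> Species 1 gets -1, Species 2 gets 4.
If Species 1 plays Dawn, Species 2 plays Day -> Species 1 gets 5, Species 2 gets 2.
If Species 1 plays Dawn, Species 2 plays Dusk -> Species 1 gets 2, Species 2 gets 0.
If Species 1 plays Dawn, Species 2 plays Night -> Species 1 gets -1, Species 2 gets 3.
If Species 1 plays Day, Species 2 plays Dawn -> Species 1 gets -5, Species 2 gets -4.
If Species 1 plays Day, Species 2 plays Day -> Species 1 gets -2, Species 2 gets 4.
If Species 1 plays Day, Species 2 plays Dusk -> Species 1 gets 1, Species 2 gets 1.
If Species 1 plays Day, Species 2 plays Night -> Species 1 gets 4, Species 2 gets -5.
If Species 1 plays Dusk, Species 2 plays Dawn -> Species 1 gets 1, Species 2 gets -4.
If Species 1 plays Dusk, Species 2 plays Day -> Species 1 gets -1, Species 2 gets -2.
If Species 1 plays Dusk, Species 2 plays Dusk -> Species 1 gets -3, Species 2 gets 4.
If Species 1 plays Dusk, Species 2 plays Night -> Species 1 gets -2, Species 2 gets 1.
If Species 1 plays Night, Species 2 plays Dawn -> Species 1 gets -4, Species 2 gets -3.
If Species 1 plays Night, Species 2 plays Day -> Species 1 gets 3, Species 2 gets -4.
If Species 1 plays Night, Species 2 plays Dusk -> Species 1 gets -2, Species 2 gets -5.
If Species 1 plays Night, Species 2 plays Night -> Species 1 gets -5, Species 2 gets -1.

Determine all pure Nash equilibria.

(Dawn, Dawn): Species 1 can switch to Dusk (-1 → 1). Not NE.
(Dawn, Day): Species 2 can switch to Dawn (2 → 4). Not NE.
(Dawn, Dusk): Species 2 can switch to Dawn (0 → 4). Not NE.
(Dawn, Night): Species 1 can switch to Day (-1 → 4). Not NE.
(Day, Dawn): Species 1 can switch to Dawn (-5 → -1). Not NE.
(Day, Day): Species 1 can switch to Dawn (-2 → 5). Not NE.
(The remaining 10 profiles each have a profitable deviation by the same check.)

none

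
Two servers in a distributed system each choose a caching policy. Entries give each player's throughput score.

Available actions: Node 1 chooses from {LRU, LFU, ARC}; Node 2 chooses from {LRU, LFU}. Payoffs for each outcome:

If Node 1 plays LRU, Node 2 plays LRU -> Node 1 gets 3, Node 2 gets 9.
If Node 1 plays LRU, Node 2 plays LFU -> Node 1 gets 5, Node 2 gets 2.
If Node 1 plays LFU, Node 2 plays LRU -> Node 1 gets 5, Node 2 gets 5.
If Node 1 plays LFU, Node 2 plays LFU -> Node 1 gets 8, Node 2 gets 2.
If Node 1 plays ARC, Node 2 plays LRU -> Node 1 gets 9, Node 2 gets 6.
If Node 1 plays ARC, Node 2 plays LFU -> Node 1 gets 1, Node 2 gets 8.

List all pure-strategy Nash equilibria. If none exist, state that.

Node 1 against LRU: payoffs 3, 5, 9 → best response ARC.
Node 1 against LFU: payoffs 5, 8, 1 → best response LFU.
Node 2 against LRU: payoffs 9, 2 → best response LRU.
Node 2 against LFU: payoffs 5, 2 → best response LRU.
Node 2 against ARC: payoffs 6, 8 → best response LFU.
No profile is a mutual best response for all players.

none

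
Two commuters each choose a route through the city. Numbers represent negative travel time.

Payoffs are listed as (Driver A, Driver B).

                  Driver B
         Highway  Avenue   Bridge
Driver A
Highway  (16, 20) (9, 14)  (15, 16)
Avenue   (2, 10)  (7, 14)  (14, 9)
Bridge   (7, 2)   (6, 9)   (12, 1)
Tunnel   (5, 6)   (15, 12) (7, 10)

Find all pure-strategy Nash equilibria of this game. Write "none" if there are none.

(Highway, Highway); (Tunnel, Avenue)

Driver A against Highway: payoffs 16, 2, 7, 5 → best response Highway.
Driver A against Avenue: payoffs 9, 7, 6, 15 → best response Tunnel.
Driver A against Bridge: payoffs 15, 14, 12, 7 → best response Highway.
Driver B against Highway: payoffs 20, 14, 16 → best response Highway.
Driver B against Avenue: payoffs 10, 14, 9 → best response Avenue.
Driver B against Bridge: payoffs 2, 9, 1 → best response Avenue.
Driver B against Tunnel: payoffs 6, 12, 10 → best response Avenue.
Mutual best responses: (Highway, Highway); (Tunnel, Avenue).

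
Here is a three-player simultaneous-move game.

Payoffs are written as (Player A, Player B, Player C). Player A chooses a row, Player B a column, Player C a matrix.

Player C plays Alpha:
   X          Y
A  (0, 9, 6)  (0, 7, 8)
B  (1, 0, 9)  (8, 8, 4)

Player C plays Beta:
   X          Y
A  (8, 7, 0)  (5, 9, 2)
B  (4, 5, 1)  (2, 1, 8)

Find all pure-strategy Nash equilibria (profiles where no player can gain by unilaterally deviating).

Player A against (X, Alpha): payoffs 0, 1 → best response B.
Player A against (X, Beta): payoffs 8, 4 → best response A.
Player A against (Y, Alpha): payoffs 0, 8 → best response B.
Player A against (Y, Beta): payoffs 5, 2 → best response A.
Player B against (A, Alpha): payoffs 9, 7 → best response X.
Player B against (A, Beta): payoffs 7, 9 → best response Y.
Player B against (B, Alpha): payoffs 0, 8 → best response Y.
Player B against (B, Beta): payoffs 5, 1 → best response X.
Player C against (A, X): payoffs 6, 0 → best response Alpha.
Player C against (A, Y): payoffs 8, 2 → best response Alpha.
Player C against (B, X): payoffs 9, 1 → best response Alpha.
Player C against (B, Y): payoffs 4, 8 → best response Beta.
No profile is a mutual best response for all players.

none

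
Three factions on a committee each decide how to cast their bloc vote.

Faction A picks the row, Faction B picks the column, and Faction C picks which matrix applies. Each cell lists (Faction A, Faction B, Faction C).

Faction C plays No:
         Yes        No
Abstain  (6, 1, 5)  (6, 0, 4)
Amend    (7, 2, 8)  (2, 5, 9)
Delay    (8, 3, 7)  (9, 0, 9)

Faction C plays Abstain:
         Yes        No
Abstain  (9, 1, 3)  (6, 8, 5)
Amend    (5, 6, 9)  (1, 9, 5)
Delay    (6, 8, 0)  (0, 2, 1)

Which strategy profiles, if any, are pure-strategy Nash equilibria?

(Abstain, No, Abstain), (Delay, Yes, No)

Mark each player's best response to every combination of opponents' strategies; a profile where every player is best-responding is a pure Nash equilibrium.
Faction A against (Yes, No): payoffs 6, 7, 8 → best response Delay.
Faction A against (Yes, Abstain): payoffs 9, 5, 6 → best response Abstain.
Faction A against (No, No): payoffs 6, 2, 9 → best response Delay.
Faction A against (No, Abstain): payoffs 6, 1, 0 → best response Abstain.
Faction B against (Abstain, No): payoffs 1, 0 → best response Yes.
Faction B against (Abstain, Abstain): payoffs 1, 8 → best response No.
Faction B against (Amend, No): payoffs 2, 5 → best response No.
Faction B against (Amend, Abstain): payoffs 6, 9 → best response No.
Faction B against (Delay, No): payoffs 3, 0 → best response Yes.
Faction B against (Delay, Abstain): payoffs 8, 2 → best response Yes.
Faction C against (Abstain, Yes): payoffs 5, 3 → best response No.
Faction C against (Abstain, No): payoffs 4, 5 → best response Abstain.
Faction C against (Amend, Yes): payoffs 8, 9 → best response Abstain.
Faction C against (Amend, No): payoffs 9, 5 → best response No.
Faction C against (Delay, Yes): payoffs 7, 0 → best response No.
Faction C against (Delay, No): payoffs 9, 1 → best response No.
Mutual best responses: (Abstain, No, Abstain); (Delay, Yes, No).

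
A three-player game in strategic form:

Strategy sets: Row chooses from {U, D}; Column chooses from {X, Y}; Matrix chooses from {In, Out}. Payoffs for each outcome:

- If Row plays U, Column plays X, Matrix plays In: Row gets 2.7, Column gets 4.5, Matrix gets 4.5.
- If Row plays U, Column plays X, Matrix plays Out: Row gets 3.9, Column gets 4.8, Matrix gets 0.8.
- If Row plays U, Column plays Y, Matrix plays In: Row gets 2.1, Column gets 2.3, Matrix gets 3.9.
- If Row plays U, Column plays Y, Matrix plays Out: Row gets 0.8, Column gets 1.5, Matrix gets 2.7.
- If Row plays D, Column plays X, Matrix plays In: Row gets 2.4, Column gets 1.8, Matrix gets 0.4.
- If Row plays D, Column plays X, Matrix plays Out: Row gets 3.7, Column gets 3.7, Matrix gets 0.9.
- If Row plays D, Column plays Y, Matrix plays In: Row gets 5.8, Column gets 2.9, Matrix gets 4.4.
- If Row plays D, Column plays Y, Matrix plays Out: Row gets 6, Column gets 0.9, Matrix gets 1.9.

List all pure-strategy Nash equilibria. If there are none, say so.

Mark each player's best response to every combination of opponents' strategies; a profile where every player is best-responding is a pure Nash equilibrium.
Row against (X, In): payoffs 2.7, 2.4 → best response U.
Row against (X, Out): payoffs 3.9, 3.7 → best response U.
Row against (Y, In): payoffs 2.1, 5.8 → best response D.
Row against (Y, Out): payoffs 0.8, 6 → best response D.
Column against (U, In): payoffs 4.5, 2.3 → best response X.
Column against (U, Out): payoffs 4.8, 1.5 → best response X.
Column against (D, In): payoffs 1.8, 2.9 → best response Y.
Column against (D, Out): payoffs 3.7, 0.9 → best response X.
Matrix against (U, X): payoffs 4.5, 0.8 → best response In.
Matrix against (U, Y): payoffs 3.9, 2.7 → best response In.
Matrix against (D, X): payoffs 0.4, 0.9 → best response Out.
Matrix against (D, Y): payoffs 4.4, 1.9 → best response In.
Mutual best responses: (U, X, In); (D, Y, In).

The pure Nash equilibria are (U, X, In); (D, Y, In).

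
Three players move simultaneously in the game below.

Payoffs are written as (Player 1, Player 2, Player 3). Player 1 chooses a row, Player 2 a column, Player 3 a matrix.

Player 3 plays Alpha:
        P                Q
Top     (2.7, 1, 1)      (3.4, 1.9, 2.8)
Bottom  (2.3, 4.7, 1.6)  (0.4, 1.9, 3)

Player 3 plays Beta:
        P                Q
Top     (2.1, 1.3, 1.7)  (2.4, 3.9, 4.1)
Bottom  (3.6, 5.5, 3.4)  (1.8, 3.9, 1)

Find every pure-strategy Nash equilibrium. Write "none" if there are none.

(Top, Q, Beta), (Bottom, P, Beta)

(Top, P, Alpha): Player 2 can switch to Q (1 → 1.9). Not NE.
(Top, P, Beta): Player 1 can switch to Bottom (2.1 → 3.6). Not NE.
(Top, Q, Alpha): Player 3 can switch to Beta (2.8 → 4.1). Not NE.
(Top, Q, Beta): Player 1 gets 2.4, best alternative 1.8; Player 2 gets 3.9, best alternative 1.3; Player 3 gets 4.1, best alternative 2.8. No profitable deviation — NE.
(Bottom, P, Alpha): Player 1 can switch to Top (2.3 → 2.7). Not NE.
(Bottom, P, Beta): Player 1 gets 3.6, best alternative 2.1; Player 2 gets 5.5, best alternative 3.9; Player 3 gets 3.4, best alternative 1.6. No profitable deviation — NE.
(Bottom, Q, Alpha): Player 1 can switch to Top (0.4 → 3.4). Not NE.
(Bottom, Q, Beta): Player 1 can switch to Top (1.8 → 2.4). Not NE.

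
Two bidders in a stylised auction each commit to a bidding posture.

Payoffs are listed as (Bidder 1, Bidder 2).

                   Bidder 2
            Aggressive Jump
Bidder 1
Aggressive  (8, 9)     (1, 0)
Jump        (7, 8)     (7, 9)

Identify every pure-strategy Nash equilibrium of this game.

Pure-strategy Nash equilibria: (Aggressive, Aggressive), (Jump, Jump)

Bidder 1 against Aggressive: payoffs 8, 7 → best response Aggressive.
Bidder 1 against Jump: payoffs 1, 7 → best response Jump.
Bidder 2 against Aggressive: payoffs 9, 0 → best response Aggressive.
Bidder 2 against Jump: payoffs 8, 9 → best response Jump.
Mutual best responses: (Aggressive, Aggressive); (Jump, Jump).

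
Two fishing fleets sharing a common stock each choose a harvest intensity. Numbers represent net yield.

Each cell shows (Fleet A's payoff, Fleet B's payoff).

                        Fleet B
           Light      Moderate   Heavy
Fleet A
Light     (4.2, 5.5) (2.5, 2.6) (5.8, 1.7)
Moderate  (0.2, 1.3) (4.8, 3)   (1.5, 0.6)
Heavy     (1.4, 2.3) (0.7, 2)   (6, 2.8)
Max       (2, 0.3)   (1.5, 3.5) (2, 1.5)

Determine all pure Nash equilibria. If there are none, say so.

(Light, Light), (Moderate, Moderate), (Heavy, Heavy)

For each strategy profile, look for a profitable unilateral deviation.
(Light, Light): Fleet A gets 4.2, best alternative 2; Fleet B gets 5.5, best alternative 2.6. No profitable deviation — NE.
(Light, Moderate): Fleet A can switch to Moderate (2.5 → 4.8). Not NE.
(Light, Heavy): Fleet A can switch to Heavy (5.8 → 6). Not NE.
(Moderate, Light): Fleet A can switch to Light (0.2 → 4.2). Not NE.
(Moderate, Moderate): Fleet A gets 4.8, best alternative 2.5; Fleet B gets 3, best alternative 1.3. No profitable deviation — NE.
(Moderate, Heavy): Fleet A can switch to Light (1.5 → 5.8). Not NE.
(Heavy, Light): Fleet A can switch to Light (1.4 → 4.2). Not NE.
(Heavy, Moderate): Fleet A can switch to Light (0.7 → 2.5). Not NE.
(Heavy, Heavy): Fleet A gets 6, best alternative 5.8; Fleet B gets 2.8, best alternative 2.3. No profitable deviation — NE.
(Max, Light): Fleet A can switch to Light (2 → 4.2). Not NE.
(Max, Moderate): Fleet A can switch to Light (1.5 → 2.5). Not NE.
(The remaining 1 profile has a profitable deviation by the same check.)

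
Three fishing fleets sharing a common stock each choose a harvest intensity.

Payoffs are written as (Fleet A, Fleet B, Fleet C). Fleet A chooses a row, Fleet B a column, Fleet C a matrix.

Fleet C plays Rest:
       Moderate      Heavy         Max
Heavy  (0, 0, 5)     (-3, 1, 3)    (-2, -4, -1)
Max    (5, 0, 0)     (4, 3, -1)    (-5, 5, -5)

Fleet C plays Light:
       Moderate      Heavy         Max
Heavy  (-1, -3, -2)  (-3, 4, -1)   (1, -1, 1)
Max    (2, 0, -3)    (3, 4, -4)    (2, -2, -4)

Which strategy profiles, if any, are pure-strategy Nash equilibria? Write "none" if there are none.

This game has no pure Nash equilibrium.

Fleet A against (Moderate, Rest): payoffs 0, 5 → best response Max.
Fleet A against (Moderate, Light): payoffs -1, 2 → best response Max.
Fleet A against (Heavy, Rest): payoffs -3, 4 → best response Max.
Fleet A against (Heavy, Light): payoffs -3, 3 → best response Max.
Fleet A against (Max, Rest): payoffs -2, -5 → best response Heavy.
Fleet A against (Max, Light): payoffs 1, 2 → best response Max.
Fleet B against (Heavy, Rest): payoffs 0, 1, -4 → best response Heavy.
Fleet B against (Heavy, Light): payoffs -3, 4, -1 → best response Heavy.
Fleet B against (Max, Rest): payoffs 0, 3, 5 → best response Max.
Fleet B against (Max, Light): payoffs 0, 4, -2 → best response Heavy.
Fleet C against (Heavy, Moderate): payoffs 5, -2 → best response Rest.
Fleet C against (Heavy, Heavy): payoffs 3, -1 → best response Rest.
Fleet C against (Heavy, Max): payoffs -1, 1 → best response Light.
Fleet C against (Max, Moderate): payoffs 0, -3 → best response Rest.
Fleet C against (Max, Heavy): payoffs -1, -4 → best response Rest.
Fleet C against (Max, Max): payoffs -5, -4 → best response Light.
No profile is a mutual best response for all players.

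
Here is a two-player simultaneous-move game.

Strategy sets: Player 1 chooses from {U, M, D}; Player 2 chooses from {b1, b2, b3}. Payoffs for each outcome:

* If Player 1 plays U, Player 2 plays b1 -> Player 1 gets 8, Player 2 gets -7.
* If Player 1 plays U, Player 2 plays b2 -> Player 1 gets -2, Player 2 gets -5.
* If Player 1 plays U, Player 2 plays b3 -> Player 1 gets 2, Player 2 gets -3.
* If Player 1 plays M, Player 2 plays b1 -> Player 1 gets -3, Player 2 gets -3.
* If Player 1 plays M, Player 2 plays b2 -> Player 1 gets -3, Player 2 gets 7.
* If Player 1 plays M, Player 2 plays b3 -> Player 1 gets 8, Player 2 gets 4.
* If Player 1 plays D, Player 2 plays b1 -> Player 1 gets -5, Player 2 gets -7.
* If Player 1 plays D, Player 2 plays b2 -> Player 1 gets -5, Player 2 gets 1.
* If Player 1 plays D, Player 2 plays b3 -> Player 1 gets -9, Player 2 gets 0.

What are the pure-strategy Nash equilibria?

There is no pure-strategy Nash equilibrium.

(U, b1): Player 2 can switch to b2 (-7 → -5). Not NE.
(U, b2): Player 2 can switch to b3 (-5 → -3). Not NE.
(U, b3): Player 1 can switch to M (2 → 8). Not NE.
(M, b1): Player 1 can switch to U (-3 → 8). Not NE.
(M, b2): Player 1 can switch to U (-3 → -2). Not NE.
(M, b3): Player 2 can switch to b2 (4 → 7). Not NE.
(D, b1): Player 1 can switch to U (-5 → 8). Not NE.
(D, b2): Player 1 can switch to U (-5 → -2). Not NE.
(D, b3): Player 1 can switch to U (-9 → 2). Not NE.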